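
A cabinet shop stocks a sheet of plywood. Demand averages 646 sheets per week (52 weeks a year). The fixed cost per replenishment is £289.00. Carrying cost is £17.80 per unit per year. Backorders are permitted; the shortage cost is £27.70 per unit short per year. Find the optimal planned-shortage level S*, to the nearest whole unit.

S* ≈ 524 sheets

Annual demand D = 646 × 52 = 33,592.
With planned backorders, Q* = √(2DS/H) · √((H+B)/B).
√(2DS/H) = √(2 × 33,592 × 289 / 17.8) = 1044.412.
√((H+B)/B) = √((17.8+27.7)/27.7) = 1.2816.
Q* ≈ 1338.559.
S* = Q* · H/(H+B) = 1338.559 × 17.8/45.5 ≈ 523.656.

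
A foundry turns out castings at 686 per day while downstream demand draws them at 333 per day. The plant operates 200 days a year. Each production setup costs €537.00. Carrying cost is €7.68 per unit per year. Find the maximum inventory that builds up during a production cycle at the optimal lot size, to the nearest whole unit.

Annual demand D = 333 × 200 = 66,600.
Production build-up factor (1 − d/p) = 1 − 333/686 = 0.5146.
Q* = √(2DS / (H(1 − d/p))) = √(2 × 66,600 × 537 / (7.68 × 0.5146)).
= √(71,528,400 / 3.952) ≈ 4254.351.
Maximum inventory = Q*(1 − d/p) = 4254.351 × 0.5146 ≈ 2189.192.

I_max ≈ 2,189 castings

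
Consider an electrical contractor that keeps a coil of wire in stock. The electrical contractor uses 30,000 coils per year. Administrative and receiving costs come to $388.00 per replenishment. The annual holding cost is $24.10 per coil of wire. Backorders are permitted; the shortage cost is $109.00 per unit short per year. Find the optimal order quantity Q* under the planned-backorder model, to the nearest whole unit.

Q* ≈ 1,086 coils

With planned backorders, Q* = √(2DS/H) · √((H+B)/B).
√(2DS/H) = √(2 × 30,000 × 388 / 24.1) = 982.840.
√((H+B)/B) = √((24.1+109)/109) = 1.1050.
Q* ≈ 1086.072.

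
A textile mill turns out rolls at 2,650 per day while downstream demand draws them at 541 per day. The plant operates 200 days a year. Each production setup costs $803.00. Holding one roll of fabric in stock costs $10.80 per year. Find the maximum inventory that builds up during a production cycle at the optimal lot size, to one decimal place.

I_max ≈ 3,578.4 rolls

Annual demand D = 541 × 200 = 108,200.
Production build-up factor (1 − d/p) = 1 − 541/2,650 = 0.7958.
Q* = √(2DS / (H(1 − d/p))) = √(2 × 108,200 × 803 / (10.8 × 0.7958)).
= √(173,769,200 / 8.5952) ≈ 4496.340.
Maximum inventory = Q*(1 − d/p) = 4496.340 × 0.7958 ≈ 3578.408.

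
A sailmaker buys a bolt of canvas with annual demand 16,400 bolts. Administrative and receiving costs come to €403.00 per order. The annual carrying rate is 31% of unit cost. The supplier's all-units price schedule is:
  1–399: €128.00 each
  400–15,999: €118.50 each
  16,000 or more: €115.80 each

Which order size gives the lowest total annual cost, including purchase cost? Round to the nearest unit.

Holding cost per unit per year at price C is H = 0.31·C.
Candidates are each tier's EOQ (if it falls in that tier) and each price-break quantity.
Tier 1 (€128.00): EOQ = 577.2 exceeds tier's upper bound 399, so this tier is dominated.
EOQ at €118.50 = 599.9 (feasible in tier 2): TC = 16,400×€118.50 + (16,400/599.9)×403 + (599.9/2)×0.31×€118.50 = €1,965,435.83.
EOQ at €115.80 = 606.8 < 16000, so use break Q=16000: TC = 16,400×€115.80 + (16,400/16000.0)×403 + (16000.0/2)×0.31×€115.80 = €2,186,717.08.
Lowest total cost is €1,965,435.83 at Q = 599.9.

Q* ≈ 600 bolts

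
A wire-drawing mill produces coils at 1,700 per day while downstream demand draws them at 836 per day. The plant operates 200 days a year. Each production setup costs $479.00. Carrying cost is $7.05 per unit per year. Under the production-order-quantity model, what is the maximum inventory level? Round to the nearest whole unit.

Annual demand D = 836 × 200 = 167,200.
Production build-up factor (1 − d/p) = 1 − 836/1,700 = 0.5082.
Q* = √(2DS / (H(1 − d/p))) = √(2 × 167,200 × 479 / (7.05 × 0.5082)).
= √(160,177,600 / 3.5831) ≈ 6686.116.
Maximum inventory = Q*(1 − d/p) = 6686.116 × 0.5082 ≈ 3398.120.

I_max ≈ 3,398 coils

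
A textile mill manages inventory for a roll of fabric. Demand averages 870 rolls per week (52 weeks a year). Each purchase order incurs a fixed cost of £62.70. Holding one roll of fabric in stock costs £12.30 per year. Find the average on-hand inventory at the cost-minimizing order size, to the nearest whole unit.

Average inventory ≈ 340 rolls

Annual demand D = 870 × 52 = 45,240.
EOQ = √(2DS/H) = √(2 × 45,240 × 62.7 / 12.3) ≈ 679.14.
Average inventory = Q*/2 ≈ 679.14 / 2 = 339.569.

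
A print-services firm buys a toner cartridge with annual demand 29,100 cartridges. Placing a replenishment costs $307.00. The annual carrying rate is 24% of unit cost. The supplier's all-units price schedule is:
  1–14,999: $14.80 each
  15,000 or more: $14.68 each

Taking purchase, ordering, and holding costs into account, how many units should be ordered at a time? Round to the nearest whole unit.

Holding cost per unit per year at price C is H = 0.24·C.
Candidates are each tier's EOQ (if it falls in that tier) and each price-break quantity.
EOQ at $14.80 = 2242.8 (feasible in tier 1): TC = 29,100×$14.80 + (29,100/2242.8)×307 + (2242.8/2)×0.24×$14.80 = $438,646.49.
EOQ at $14.68 = 2252.0 < 15000, so use break Q=15000: TC = 29,100×$14.68 + (29,100/15000.0)×307 + (15000.0/2)×0.24×$14.68 = $454,207.58.
Lowest total cost is $438,646.49 at Q = 2242.8.

Q* ≈ 2,243 cartridges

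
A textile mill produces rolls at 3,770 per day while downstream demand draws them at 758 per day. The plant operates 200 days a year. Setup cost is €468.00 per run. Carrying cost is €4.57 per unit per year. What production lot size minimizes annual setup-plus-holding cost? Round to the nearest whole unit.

Q* ≈ 6,234 rolls

Annual demand D = 758 × 200 = 151,600.
Production build-up factor (1 − d/p) = 1 − 758/3,770 = 0.7989.
Q* = √(2DS / (H(1 − d/p))) = √(2 × 151,600 × 468 / (4.57 × 0.7989)).
= √(141,897,600 / 3.6512) ≈ 6234.084.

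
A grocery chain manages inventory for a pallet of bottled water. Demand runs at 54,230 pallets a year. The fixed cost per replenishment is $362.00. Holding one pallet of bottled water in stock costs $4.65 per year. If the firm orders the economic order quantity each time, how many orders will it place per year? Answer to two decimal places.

N ≈ 18.66 orders per year

EOQ = √(2DS/H) = √(2 × 54,230 × 362 / 4.65) ≈ 2905.78.
Orders per year = D / Q* = 54,230 / 2905.78 ≈ 18.663.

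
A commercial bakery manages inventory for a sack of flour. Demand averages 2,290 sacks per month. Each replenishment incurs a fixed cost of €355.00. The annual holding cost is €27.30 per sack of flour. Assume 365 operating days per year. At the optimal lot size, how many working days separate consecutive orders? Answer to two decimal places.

Annual demand D = 2,290 × 12 = 27,480.
EOQ = √(2DS/H) = √(2 × 27,480 × 355 / 27.3) ≈ 845.39.
Cycle time = Q*/D × 365 = 845.39 / 27,480 × 365 ≈ 11.229 days.

T ≈ 11.23 days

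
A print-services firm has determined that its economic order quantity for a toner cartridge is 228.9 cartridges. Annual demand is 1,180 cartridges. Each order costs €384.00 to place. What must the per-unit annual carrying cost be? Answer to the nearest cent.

Squaring Q* = √(2DS/H) gives Q*² = 2DS/H.
From Q* = √(2DS/H): H = 2DS / Q*² = 2 × 1,180 × 384 / 228.9² = 17.2962.

H ≈ €17.30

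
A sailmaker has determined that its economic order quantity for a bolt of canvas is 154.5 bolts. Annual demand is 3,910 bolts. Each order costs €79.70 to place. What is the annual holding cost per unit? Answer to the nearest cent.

Squaring Q* = √(2DS/H) gives Q*² = 2DS/H.
From Q* = √(2DS/H): H = 2DS / Q*² = 2 × 3,910 × 79.7 / 154.5² = 26.1101.

H ≈ €26.11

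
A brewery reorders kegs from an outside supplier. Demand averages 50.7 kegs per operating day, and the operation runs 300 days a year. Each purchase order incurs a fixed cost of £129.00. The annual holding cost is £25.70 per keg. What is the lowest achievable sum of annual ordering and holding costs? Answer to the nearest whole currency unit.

Annual demand D = 50.7 × 300 = 15,210.
Q* = √(2DS/H) = √(2 × 15,210 × 129 / 25.7) ≈ 390.76.
At the optimum the two cost components are equal, so total cost = 2·(Q*/2)H = Q*·H.
Minimum total = √(2DSH) = √(2 × 15,210 × 129 × 25.7) ≈ 10042.481.

TC* ≈ £10,042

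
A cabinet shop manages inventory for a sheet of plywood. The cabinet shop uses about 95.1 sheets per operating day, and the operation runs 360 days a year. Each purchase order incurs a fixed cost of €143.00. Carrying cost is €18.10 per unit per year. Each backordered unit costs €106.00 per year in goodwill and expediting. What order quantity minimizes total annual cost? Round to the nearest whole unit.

Annual demand D = 95.1 × 360 = 34,236.
With planned backorders, Q* = √(2DS/H) · √((H+B)/B).
√(2DS/H) = √(2 × 34,236 × 143 / 18.1) = 735.504.
√((H+B)/B) = √((18.1+106)/106) = 1.0820.
Q* ≈ 795.826.

Q* ≈ 796 sheets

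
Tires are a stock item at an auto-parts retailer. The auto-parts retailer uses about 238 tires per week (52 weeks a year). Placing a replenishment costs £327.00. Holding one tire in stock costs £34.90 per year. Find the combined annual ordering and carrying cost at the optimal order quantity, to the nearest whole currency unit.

TC* ≈ £16,807

Annual demand D = 238 × 52 = 12,376.
The optimal lot size = √(2DS/H) = √(2 × 12,376 × 327 / 34.9) ≈ 481.58.
At the optimum the two cost components are equal, so total cost = 2·(Q*/2)H = Q*·H.
Minimum total = √(2DSH) = √(2 × 12,376 × 327 × 34.9) ≈ 16807.060.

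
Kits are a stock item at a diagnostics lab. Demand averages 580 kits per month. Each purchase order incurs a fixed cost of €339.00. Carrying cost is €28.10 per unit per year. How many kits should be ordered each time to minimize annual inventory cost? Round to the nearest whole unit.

Annual demand D = 580 × 12 = 6,960.
EOQ = √(2DS / H) = √(2 × 6,960 × 339 / 28.1).
= √(4,718,880 / 28.1) = √167,931.6726 ≈ 409.795.

Q* ≈ 410 kits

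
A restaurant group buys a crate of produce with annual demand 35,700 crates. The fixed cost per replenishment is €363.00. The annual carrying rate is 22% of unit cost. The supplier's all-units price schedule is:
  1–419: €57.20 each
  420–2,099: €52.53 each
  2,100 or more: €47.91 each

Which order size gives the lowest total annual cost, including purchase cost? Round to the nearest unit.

Q* ≈ 2,100 crates

Holding cost per unit per year at price C is H = 0.22·C.
Candidates are each tier's EOQ (if it falls in that tier) and each price-break quantity.
Tier 1 (€57.20): EOQ = 1435.1 exceeds tier's upper bound 419, so this tier is dominated.
EOQ at €52.53 = 1497.6 (feasible in tier 2): TC = 35,700×€52.53 + (35,700/1497.6)×363 + (1497.6/2)×0.22×€52.53 = €1,892,627.83.
EOQ at €47.91 = 1568.1 < 2100, so use break Q=2100: TC = 35,700×€47.91 + (35,700/2100.0)×363 + (2100.0/2)×0.22×€47.91 = €1,727,625.21.
Lowest total cost is €1,727,625.21 at Q = 2100.0.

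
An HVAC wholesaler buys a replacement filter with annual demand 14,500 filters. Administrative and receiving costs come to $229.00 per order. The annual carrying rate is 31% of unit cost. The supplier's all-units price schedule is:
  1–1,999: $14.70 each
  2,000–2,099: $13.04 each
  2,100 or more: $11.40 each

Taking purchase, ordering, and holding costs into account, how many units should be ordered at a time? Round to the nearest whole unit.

Holding cost per unit per year at price C is H = 0.31·C.
For each price level, check whether its EOQ is feasible; otherwise the best quantity at that price is the breakpoint.
EOQ at $14.70 = 1207.2 (feasible in tier 1): TC = 14,500×$14.70 + (14,500/1207.2)×229 + (1207.2/2)×0.31×$14.70 = $218,651.19.
EOQ at $13.04 = 1281.7 < 2000, so use break Q=2000: TC = 14,500×$13.04 + (14,500/2000.0)×229 + (2000.0/2)×0.31×$13.04 = $194,782.65.
EOQ at $11.40 = 1370.8 < 2100, so use break Q=2100: TC = 14,500×$11.40 + (14,500/2100.0)×229 + (2100.0/2)×0.31×$11.40 = $170,591.89.
Lowest total cost is $170,591.89 at Q = 2100.0.

Q* ≈ 2,100 filters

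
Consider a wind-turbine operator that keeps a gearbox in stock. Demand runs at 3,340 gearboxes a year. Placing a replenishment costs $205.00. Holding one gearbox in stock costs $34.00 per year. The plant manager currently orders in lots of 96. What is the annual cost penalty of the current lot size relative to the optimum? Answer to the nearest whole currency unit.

Extra cost ≈ $1,941 per year

EOQ = √(2DS/H) = √(2 × 3,340 × 205 / 34) ≈ 200.69.
Cost at Q* = (D/Q*)S + (Q*/2)H = √(2DSH) ≈ $6,823.46.
Cost at Q = 96: (3,340/96)×205 + (96/2)×34 = $7,132.29 + $1,632.00 = $8,764.29.
Excess = $8,764.29 − $6,823.46 = $1,940.83.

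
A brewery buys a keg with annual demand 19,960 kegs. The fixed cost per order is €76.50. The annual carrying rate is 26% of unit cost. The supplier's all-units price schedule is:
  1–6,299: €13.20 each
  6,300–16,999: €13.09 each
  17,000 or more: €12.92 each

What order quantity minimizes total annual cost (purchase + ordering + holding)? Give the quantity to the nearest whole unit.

Holding cost per unit per year at price C is H = 0.26·C.
Candidates are each tier's EOQ (if it falls in that tier) and each price-break quantity.
EOQ at €13.20 = 943.3 (feasible in tier 1): TC = 19,960×€13.20 + (19,960/943.3)×76.5 + (943.3/2)×0.26×€13.20 = €266,709.42.
EOQ at €13.09 = 947.3 < 6300, so use break Q=6300: TC = 19,960×€13.09 + (19,960/6300.0)×76.5 + (6300.0/2)×0.26×€13.09 = €272,239.48.
EOQ at €12.92 = 953.5 < 17000, so use break Q=17000: TC = 19,960×€12.92 + (19,960/17000.0)×76.5 + (17000.0/2)×0.26×€12.92 = €286,526.22.
Lowest total cost is €266,709.42 at Q = 943.3.

Q* ≈ 943 kegs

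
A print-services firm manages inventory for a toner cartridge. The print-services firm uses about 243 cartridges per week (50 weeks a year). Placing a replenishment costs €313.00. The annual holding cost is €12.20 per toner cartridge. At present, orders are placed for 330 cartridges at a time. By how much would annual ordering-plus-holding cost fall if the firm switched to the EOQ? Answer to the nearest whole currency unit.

Extra cost ≈ €3,904 per year

Annual demand D = 243 × 50 = 12,150.
EOQ = √(2DS/H) = √(2 × 12,150 × 313 / 12.2) ≈ 789.58.
Cost at Q* = (D/Q*)S + (Q*/2)H = √(2DSH) ≈ €9,632.86.
Cost at Q = 330: (12,150/330)×313 + (330/2)×12.2 = €11,524.09 + €2,013.00 = €13,537.09.
Excess = €13,537.09 − €9,632.86 = €3,904.23.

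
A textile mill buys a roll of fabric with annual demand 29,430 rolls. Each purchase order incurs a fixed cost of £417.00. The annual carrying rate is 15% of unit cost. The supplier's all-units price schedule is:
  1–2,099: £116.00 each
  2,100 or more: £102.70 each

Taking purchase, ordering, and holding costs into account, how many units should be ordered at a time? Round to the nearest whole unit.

Q* ≈ 2,100 rolls

Holding cost per unit per year at price C is H = 0.15·C.
Candidates are each tier's EOQ (if it falls in that tier) and each price-break quantity.
EOQ at £116.00 = 1187.7 (feasible in tier 1): TC = 29,430×£116.00 + (29,430/1187.7)×417 + (1187.7/2)×0.15×£116.00 = £3,434,545.83.
EOQ at £102.70 = 1262.3 < 2100, so use break Q=2100: TC = 29,430×£102.70 + (29,430/2100.0)×417 + (2100.0/2)×0.15×£102.70 = £3,044,480.21.
Lowest total cost is £3,044,480.21 at Q = 2100.0.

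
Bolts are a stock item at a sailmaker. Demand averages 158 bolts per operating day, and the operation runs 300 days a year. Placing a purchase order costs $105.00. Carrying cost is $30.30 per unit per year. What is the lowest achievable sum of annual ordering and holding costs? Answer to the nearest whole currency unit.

TC* ≈ $17,367

Annual demand D = 158 × 300 = 47,400.
The optimal lot size = √(2DS/H) = √(2 × 47,400 × 105 / 30.3) ≈ 573.16.
At Q*, ordering cost (D/Q*)S equals holding cost (Q*/2)H, each = √(DSH/2).
Minimum total = √(2DSH) = √(2 × 47,400 × 105 × 30.3) ≈ 17366.813.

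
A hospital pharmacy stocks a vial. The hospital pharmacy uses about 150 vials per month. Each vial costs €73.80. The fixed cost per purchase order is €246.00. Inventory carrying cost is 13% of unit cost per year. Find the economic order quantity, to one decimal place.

Annual demand D = 150 × 12 = 1,800.
Holding cost H = 0.13 × €73.80 = €9.5940 per unit per year.
EOQ = √(2DS / H) = √(2 × 1,800 × 246 / 9.594).
= √(885,600 / 9.594) = √92,307.6923 ≈ 303.822.

Q* ≈ 303.8 vials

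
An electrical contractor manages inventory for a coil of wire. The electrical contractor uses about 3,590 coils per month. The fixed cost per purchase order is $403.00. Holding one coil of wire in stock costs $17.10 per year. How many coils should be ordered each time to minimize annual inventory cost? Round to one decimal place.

Q* ≈ 1,425.0 coils

Annual demand D = 3,590 × 12 = 43,080.
EOQ = √(2DS / H) = √(2 × 43,080 × 403 / 17.1).
= √(34,722,480 / 17.1) = √2,030,554.386 ≈ 1424.975.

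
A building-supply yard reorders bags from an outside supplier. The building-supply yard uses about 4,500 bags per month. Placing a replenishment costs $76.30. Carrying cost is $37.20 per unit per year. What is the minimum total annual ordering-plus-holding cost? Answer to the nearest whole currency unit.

TC* ≈ $17,508

Annual demand D = 4,500 × 12 = 54,000.
EOQ = √(2DS/H) = √(2 × 54,000 × 76.3 / 37.2) ≈ 470.66.
At Q*, ordering cost (D/Q*)S equals holding cost (Q*/2)H, each = √(DSH/2).
Minimum total = √(2DSH) = √(2 × 54,000 × 76.3 × 37.2) ≈ 17508.366.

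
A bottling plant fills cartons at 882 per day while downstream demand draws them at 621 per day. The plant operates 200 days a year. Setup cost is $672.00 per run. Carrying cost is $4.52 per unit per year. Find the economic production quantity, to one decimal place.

Q* ≈ 11,171.3 cartons

Annual demand D = 621 × 200 = 124,200.
Production build-up factor (1 − d/p) = 1 − 621/882 = 0.2959.
Q* = √(2DS / (H(1 − d/p))) = √(2 × 124,200 × 672 / (4.52 × 0.2959)).
= √(166,924,800 / 1.3376) ≈ 11171.340.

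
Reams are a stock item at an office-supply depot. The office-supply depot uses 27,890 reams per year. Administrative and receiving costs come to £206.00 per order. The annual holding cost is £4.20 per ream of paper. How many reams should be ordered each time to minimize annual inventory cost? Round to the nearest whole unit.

EOQ = √(2DS / H) = √(2 × 27,890 × 206 / 4.2).
= √(11,490,680 / 4.2) = √2,735,876.1905 ≈ 1654.048.

Q* ≈ 1,654 reams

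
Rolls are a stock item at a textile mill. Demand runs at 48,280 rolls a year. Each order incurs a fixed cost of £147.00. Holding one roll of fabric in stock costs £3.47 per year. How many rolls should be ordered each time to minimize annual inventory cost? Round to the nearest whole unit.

Q* ≈ 2,023 rolls

EOQ = √(2DS / H) = √(2 × 48,280 × 147 / 3.47).
= √(14,194,320 / 3.47) = √4,090,582.1326 ≈ 2022.519.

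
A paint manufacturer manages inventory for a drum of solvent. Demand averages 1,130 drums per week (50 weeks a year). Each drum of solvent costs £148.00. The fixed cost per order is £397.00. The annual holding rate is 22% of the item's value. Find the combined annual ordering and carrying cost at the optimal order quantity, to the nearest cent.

Annual demand D = 1,130 × 50 = 56,500.
Holding cost H = 0.22 × £148.00 = £32.5600 per unit per year.
Q* = √(2DS/H) = √(2 × 56,500 × 397 / 32.56) ≈ 1173.80.
At the optimum the two cost components are equal, so total cost = 2·(Q*/2)H = Q*·H.
Minimum total = √(2DSH) = √(2 × 56,500 × 397 × 32.56) ≈ 38218.767.

TC* ≈ £38,218.77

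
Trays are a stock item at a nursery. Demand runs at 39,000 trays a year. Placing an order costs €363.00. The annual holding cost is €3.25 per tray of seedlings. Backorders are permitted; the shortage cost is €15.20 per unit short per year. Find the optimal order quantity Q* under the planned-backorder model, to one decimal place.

Q* ≈ 3,251.9 trays

With planned backorders, Q* = √(2DS/H) · √((H+B)/B).
√(2DS/H) = √(2 × 39,000 × 363 / 3.25) = 2951.610.
√((H+B)/B) = √((3.25+15.2)/15.2) = 1.1017.
Q* ≈ 3251.886.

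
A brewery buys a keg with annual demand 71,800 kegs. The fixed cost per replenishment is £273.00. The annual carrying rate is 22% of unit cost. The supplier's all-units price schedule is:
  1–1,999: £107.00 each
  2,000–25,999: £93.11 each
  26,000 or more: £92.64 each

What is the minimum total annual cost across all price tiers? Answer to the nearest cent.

TC* ≈ £6,715,582.90

Holding cost per unit per year at price C is H = 0.22·C.
Evaluate total cost at each tier's feasible EOQ or, if the EOQ is below the tier, at the tier's minimum quantity.
EOQ at £107.00 = 1290.5 (feasible in tier 1): TC = 71,800×£107.00 + (71,800/1290.5)×273 + (1290.5/2)×0.22×£107.00 = £7,712,978.18.
EOQ at £93.11 = 1383.4 < 2000, so use break Q=2000: TC = 71,800×£93.11 + (71,800/2000.0)×273 + (2000.0/2)×0.22×£93.11 = £6,715,582.90.
EOQ at £92.64 = 1386.9 < 26000, so use break Q=26000: TC = 71,800×£92.64 + (71,800/26000.0)×273 + (26000.0/2)×0.22×£92.64 = £6,917,256.30.
Lowest total cost among the candidates is at Q = 2000.0.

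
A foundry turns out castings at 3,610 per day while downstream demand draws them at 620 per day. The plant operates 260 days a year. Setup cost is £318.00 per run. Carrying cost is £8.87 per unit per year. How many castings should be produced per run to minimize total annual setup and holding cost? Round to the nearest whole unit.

Q* ≈ 3,736 castings

Annual demand D = 620 × 260 = 161,200.
Production build-up factor (1 − d/p) = 1 − 620/3,610 = 0.8283.
Q* = √(2DS / (H(1 − d/p))) = √(2 × 161,200 × 318 / (8.87 × 0.8283)).
= √(102,523,200 / 7.3466) ≈ 3735.659.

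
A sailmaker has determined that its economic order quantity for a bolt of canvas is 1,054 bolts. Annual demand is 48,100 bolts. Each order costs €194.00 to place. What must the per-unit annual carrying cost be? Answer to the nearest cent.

The basic EOQ model gives Q* = √(2DS/H); rearrange for the unknown.
From Q* = √(2DS/H): H = 2DS / Q*² = 2 × 48,100 × 194 / 1,054² = 16.7995.

H ≈ €16.80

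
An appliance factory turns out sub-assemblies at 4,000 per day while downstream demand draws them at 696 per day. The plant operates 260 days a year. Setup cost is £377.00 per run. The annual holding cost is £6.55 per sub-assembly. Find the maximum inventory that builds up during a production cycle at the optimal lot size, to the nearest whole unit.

I_max ≈ 4,148 sub-assemblies

Annual demand D = 696 × 260 = 180,960.
Production build-up factor (1 − d/p) = 1 − 696/4,000 = 0.8260.
Q* = √(2DS / (H(1 − d/p))) = √(2 × 180,960 × 377 / (6.55 × 0.8260)).
= √(136,443,840 / 5.4103) ≈ 5021.880.
Maximum inventory = Q*(1 − d/p) = 5021.880 × 0.8260 ≈ 4148.073.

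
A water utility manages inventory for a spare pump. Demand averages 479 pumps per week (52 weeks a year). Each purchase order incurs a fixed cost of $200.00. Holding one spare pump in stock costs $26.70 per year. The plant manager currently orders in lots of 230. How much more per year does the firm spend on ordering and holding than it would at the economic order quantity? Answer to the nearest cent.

Extra cost ≈ $8,419.59 per year

Annual demand D = 479 × 52 = 24,908.
EOQ = √(2DS/H) = √(2 × 24,908 × 200 / 26.7) ≈ 610.86.
Cost at Q* = (D/Q*)S + (Q*/2)H = √(2DSH) ≈ $16,310.04.
Cost at Q = 230: (24,908/230)×200 + (230/2)×26.7 = $21,659.13 + $3,070.50 = $24,729.63.
Excess = $24,729.63 − $16,310.04 = $8,419.59.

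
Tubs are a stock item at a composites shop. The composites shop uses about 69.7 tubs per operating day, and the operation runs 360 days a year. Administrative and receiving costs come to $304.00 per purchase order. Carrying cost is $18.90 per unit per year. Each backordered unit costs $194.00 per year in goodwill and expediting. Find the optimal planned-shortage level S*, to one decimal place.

S* ≈ 83.6 tubs

Annual demand D = 69.7 × 360 = 25,092.
With planned backorders, Q* = √(2DS/H) · √((H+B)/B).
√(2DS/H) = √(2 × 25,092 × 304 / 18.9) = 898.439.
√((H+B)/B) = √((18.9+194)/194) = 1.0476.
Q* ≈ 941.186.
S* = Q* · H/(H+B) = 941.186 × 18.9/212.9 ≈ 83.553.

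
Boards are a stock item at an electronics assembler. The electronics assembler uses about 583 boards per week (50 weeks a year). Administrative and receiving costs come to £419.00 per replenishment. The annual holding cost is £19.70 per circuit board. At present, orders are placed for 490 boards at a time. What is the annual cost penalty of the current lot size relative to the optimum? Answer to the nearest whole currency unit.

Annual demand D = 583 × 50 = 29,150.
EOQ = √(2DS/H) = √(2 × 29,150 × 419 / 19.7) ≈ 1113.55.
Cost at Q* = (D/Q*)S + (Q*/2)H = √(2DSH) ≈ £21,936.86.
Cost at Q = 490: (29,150/490)×419 + (490/2)×19.7 = £24,926.22 + £4,826.50 = £29,752.72.
Excess = £29,752.72 − £21,936.86 = £7,815.87.

Extra cost ≈ £7,816 per year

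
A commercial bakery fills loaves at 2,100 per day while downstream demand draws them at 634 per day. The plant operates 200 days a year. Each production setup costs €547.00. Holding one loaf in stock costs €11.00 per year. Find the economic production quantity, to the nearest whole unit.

Q* ≈ 4,250 loaves

Annual demand D = 634 × 200 = 126,800.
Production build-up factor (1 − d/p) = 1 − 634/2,100 = 0.6981.
Q* = √(2DS / (H(1 − d/p))) = √(2 × 126,800 × 547 / (11 × 0.6981)).
= √(138,719,200 / 7.679) ≈ 4250.251.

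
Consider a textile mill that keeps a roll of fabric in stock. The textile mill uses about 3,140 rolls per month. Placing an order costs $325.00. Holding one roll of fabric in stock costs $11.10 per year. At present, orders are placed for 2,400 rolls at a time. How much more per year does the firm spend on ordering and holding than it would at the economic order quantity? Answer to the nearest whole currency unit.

Extra cost ≈ $1,934 per year

Annual demand D = 3,140 × 12 = 37,680.
EOQ = √(2DS/H) = √(2 × 37,680 × 325 / 11.1) ≈ 1485.42.
Cost at Q* = (D/Q*)S + (Q*/2)H = √(2DSH) ≈ $16,488.21.
Cost at Q = 2,400: (37,680/2,400)×325 + (2,400/2)×11.1 = $5,102.50 + $13,320.00 = $18,422.50.
Excess = $18,422.50 − $16,488.21 = $1,934.29.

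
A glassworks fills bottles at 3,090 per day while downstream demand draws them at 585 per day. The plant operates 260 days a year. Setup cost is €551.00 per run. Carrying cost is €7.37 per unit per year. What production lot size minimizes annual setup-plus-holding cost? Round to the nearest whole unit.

Q* ≈ 5,297 bottles

Annual demand D = 585 × 260 = 152,100.
Production build-up factor (1 − d/p) = 1 − 585/3,090 = 0.8107.
Q* = √(2DS / (H(1 − d/p))) = √(2 × 152,100 × 551 / (7.37 × 0.8107)).
= √(167,614,200 / 5.9747) ≈ 5296.598.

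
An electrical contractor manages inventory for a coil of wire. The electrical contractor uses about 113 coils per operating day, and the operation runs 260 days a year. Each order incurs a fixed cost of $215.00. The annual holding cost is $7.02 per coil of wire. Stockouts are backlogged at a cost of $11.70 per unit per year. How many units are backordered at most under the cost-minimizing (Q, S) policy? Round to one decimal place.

S* ≈ 636.3 coils

Annual demand D = 113 × 260 = 29,380.
With planned backorders, Q* = √(2DS/H) · √((H+B)/B).
√(2DS/H) = √(2 × 29,380 × 215 / 7.02) = 1341.503.
√((H+B)/B) = √((7.02+11.7)/11.7) = 1.2649.
Q* ≈ 1696.882.
S* = Q* · H/(H+B) = 1696.882 × 7.02/18.72 ≈ 636.331.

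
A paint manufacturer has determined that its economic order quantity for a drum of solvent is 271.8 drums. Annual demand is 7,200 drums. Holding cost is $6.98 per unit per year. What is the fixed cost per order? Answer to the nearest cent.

Squaring Q* = √(2DS/H) gives Q*² = 2DS/H.
From Q* = √(2DS/H): S = Q*²H / (2D) = 271.8² × 6.98 / (2 × 7,200) = 35.8090.

S ≈ $35.81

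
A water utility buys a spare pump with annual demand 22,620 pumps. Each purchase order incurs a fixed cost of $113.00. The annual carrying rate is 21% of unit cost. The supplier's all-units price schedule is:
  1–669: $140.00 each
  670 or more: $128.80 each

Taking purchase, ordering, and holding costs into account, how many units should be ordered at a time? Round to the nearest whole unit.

Holding cost per unit per year at price C is H = 0.21·C.
Candidates are each tier's EOQ (if it falls in that tier) and each price-break quantity.
EOQ at $140.00 = 417.0 (feasible in tier 1): TC = 22,620×$140.00 + (22,620/417.0)×113 + (417.0/2)×0.21×$140.00 = $3,179,059.54.
EOQ at $128.80 = 434.7 < 670, so use break Q=670: TC = 22,620×$128.80 + (22,620/670.0)×113 + (670.0/2)×0.21×$128.80 = $2,926,332.09.
Lowest total cost is $2,926,332.09 at Q = 670.0.

Q* ≈ 670 pumps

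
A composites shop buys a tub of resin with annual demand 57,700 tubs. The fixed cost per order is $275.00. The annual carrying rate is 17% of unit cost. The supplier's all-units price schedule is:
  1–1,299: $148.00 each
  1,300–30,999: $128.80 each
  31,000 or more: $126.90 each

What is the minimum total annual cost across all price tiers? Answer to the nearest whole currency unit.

Holding cost per unit per year at price C is H = 0.17·C.
Evaluate total cost at each tier's feasible EOQ or, if the EOQ is below the tier, at the tier's minimum quantity.
EOQ at $148.00 = 1123.1 (feasible in tier 1): TC = 57,700×$148.00 + (57,700/1123.1)×275 + (1123.1/2)×0.17×$148.00 = $8,567,856.90.
EOQ at $128.80 = 1203.9 < 1300, so use break Q=1300: TC = 57,700×$128.80 + (57,700/1300.0)×275 + (1300.0/2)×0.17×$128.80 = $7,458,198.17.
EOQ at $126.90 = 1212.9 < 31000, so use break Q=31000: TC = 57,700×$126.90 + (57,700/31000.0)×275 + (31000.0/2)×0.17×$126.90 = $7,657,023.35.
Lowest total cost among the candidates is at Q = 1300.0.

TC* ≈ $7,458,198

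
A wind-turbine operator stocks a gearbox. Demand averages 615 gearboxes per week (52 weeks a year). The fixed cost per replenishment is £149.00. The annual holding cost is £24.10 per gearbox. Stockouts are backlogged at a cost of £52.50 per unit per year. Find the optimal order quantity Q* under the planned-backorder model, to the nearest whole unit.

Q* ≈ 760 gearboxes

Annual demand D = 615 × 52 = 31,980.
With planned backorders, Q* = √(2DS/H) · √((H+B)/B).
√(2DS/H) = √(2 × 31,980 × 149 / 24.1) = 628.838.
√((H+B)/B) = √((24.1+52.5)/52.5) = 1.2079.
Q* ≈ 759.580.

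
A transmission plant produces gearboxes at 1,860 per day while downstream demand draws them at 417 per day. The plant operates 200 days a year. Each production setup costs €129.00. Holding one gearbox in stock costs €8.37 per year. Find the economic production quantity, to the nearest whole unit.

Annual demand D = 417 × 200 = 83,400.
Production build-up factor (1 − d/p) = 1 − 417/1,860 = 0.7758.
Q* = √(2DS / (H(1 − d/p))) = √(2 × 83,400 × 129 / (8.37 × 0.7758)).
= √(21,517,200 / 6.4935) ≈ 1820.344.

Q* ≈ 1,820 gearboxes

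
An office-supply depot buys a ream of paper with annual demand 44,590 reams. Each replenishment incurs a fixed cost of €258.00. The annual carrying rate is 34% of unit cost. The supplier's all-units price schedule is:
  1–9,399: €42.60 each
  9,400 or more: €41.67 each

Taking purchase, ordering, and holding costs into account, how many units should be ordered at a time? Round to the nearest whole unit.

Holding cost per unit per year at price C is H = 0.34·C.
Evaluate total cost at each tier's feasible EOQ or, if the EOQ is below the tier, at the tier's minimum quantity.
EOQ at €42.60 = 1260.4 (feasible in tier 1): TC = 44,590×€42.60 + (44,590/1260.4)×258 + (1260.4/2)×0.34×€42.60 = €1,917,789.25.
EOQ at €41.67 = 1274.4 < 9400, so use break Q=9400: TC = 44,590×€41.67 + (44,590/9400.0)×258 + (9400.0/2)×0.34×€41.67 = €1,925,877.81.
Lowest total cost is €1,917,789.25 at Q = 1260.4.

Q* ≈ 1,260 reams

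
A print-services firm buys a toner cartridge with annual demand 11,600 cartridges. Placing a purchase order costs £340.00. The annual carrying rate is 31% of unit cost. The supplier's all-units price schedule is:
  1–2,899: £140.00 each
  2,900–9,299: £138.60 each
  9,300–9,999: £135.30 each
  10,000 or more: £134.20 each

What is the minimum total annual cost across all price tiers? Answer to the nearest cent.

TC* ≈ £1,642,502.41

Holding cost per unit per year at price C is H = 0.31·C.
For each price level, check whether its EOQ is feasible; otherwise the best quantity at that price is the breakpoint.
EOQ at £140.00 = 426.3 (feasible in tier 1): TC = 11,600×£140.00 + (11,600/426.3)×340 + (426.3/2)×0.31×£140.00 = £1,642,502.41.
EOQ at £138.60 = 428.5 < 2900, so use break Q=2900: TC = 11,600×£138.60 + (11,600/2900.0)×340 + (2900.0/2)×0.31×£138.60 = £1,671,420.70.
EOQ at £135.30 = 433.7 < 9300, so use break Q=9300: TC = 11,600×£135.30 + (11,600/9300.0)×340 + (9300.0/2)×0.31×£135.30 = £1,764,939.04.
EOQ at £134.20 = 435.4 < 10000, so use break Q=10000: TC = 11,600×£134.20 + (11,600/10000.0)×340 + (10000.0/2)×0.31×£134.20 = £1,765,124.40.
Lowest total cost among the candidates is at Q = 426.3.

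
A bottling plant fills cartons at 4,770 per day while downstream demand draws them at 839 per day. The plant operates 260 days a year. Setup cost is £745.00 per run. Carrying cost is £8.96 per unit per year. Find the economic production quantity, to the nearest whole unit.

Q* ≈ 6,635 cartons

Annual demand D = 839 × 260 = 218,140.
Production build-up factor (1 − d/p) = 1 − 839/4,770 = 0.8241.
Q* = √(2DS / (H(1 − d/p))) = √(2 × 218,140 × 745 / (8.96 × 0.8241)).
= √(325,028,600 / 7.384) ≈ 6634.596.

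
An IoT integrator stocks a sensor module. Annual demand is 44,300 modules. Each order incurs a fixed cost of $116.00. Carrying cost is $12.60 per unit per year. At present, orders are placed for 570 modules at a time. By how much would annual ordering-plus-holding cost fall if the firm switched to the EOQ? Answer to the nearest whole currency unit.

EOQ = √(2DS/H) = √(2 × 44,300 × 116 / 12.6) ≈ 903.15.
Cost at Q* = (D/Q*)S + (Q*/2)H = √(2DSH) ≈ $11,379.71.
Cost at Q = 570: (44,300/570)×116 + (570/2)×12.6 = $9,015.44 + $3,591.00 = $12,606.44.
Excess = $12,606.44 − $11,379.71 = $1,226.73.

Extra cost ≈ $1,227 per year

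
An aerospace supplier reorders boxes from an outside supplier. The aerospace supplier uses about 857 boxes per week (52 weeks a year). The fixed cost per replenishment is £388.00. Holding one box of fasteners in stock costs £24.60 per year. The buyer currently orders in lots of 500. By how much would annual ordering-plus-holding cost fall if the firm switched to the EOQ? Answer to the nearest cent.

Annual demand D = 857 × 52 = 44,564.
EOQ = √(2DS/H) = √(2 × 44,564 × 388 / 24.6) ≈ 1185.65.
Cost at Q* = (D/Q*)S + (Q*/2)H = √(2DSH) ≈ £29,166.92.
Cost at Q = 500: (44,564/500)×388 + (500/2)×24.6 = £34,581.66 + £6,150.00 = £40,731.66.
Excess = £40,731.66 − £29,166.92 = £11,564.75.

Extra cost ≈ £11,564.75 per year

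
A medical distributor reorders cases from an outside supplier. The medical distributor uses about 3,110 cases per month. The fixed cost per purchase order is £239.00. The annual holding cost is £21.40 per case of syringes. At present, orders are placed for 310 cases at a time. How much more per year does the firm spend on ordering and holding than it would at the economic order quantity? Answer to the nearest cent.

Extra cost ≈ £12,551.00 per year

Annual demand D = 3,110 × 12 = 37,320.
EOQ = √(2DS/H) = √(2 × 37,320 × 239 / 21.4) ≈ 913.01.
Cost at Q* = (D/Q*)S + (Q*/2)H = √(2DSH) ≈ £19,538.52.
Cost at Q = 310: (37,320/310)×239 + (310/2)×21.4 = £28,772.52 + £3,317.00 = £32,089.52.
Excess = £32,089.52 − £19,538.52 = £12,551.00.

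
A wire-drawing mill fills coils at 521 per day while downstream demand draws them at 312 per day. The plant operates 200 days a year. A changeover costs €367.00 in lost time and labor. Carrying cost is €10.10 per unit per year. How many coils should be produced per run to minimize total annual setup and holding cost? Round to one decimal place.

Q* ≈ 3,362.2 coils

Annual demand D = 312 × 200 = 62,400.
Production build-up factor (1 − d/p) = 1 − 312/521 = 0.4012.
Q* = √(2DS / (H(1 − d/p))) = √(2 × 62,400 × 367 / (10.1 × 0.4012)).
= √(45,801,600 / 4.0516) ≈ 3362.214.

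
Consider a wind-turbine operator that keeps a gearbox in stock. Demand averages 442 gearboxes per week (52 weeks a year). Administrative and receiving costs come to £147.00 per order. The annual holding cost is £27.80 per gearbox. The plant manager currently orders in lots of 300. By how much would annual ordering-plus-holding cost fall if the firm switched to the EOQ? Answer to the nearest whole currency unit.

Extra cost ≈ £1,726 per year

Annual demand D = 442 × 52 = 22,984.
EOQ = √(2DS/H) = √(2 × 22,984 × 147 / 27.8) ≈ 493.02.
Cost at Q* = (D/Q*)S + (Q*/2)H = √(2DSH) ≈ £13,705.94.
Cost at Q = 300: (22,984/300)×147 + (300/2)×27.8 = £11,262.16 + £4,170.00 = £15,432.16.
Excess = £15,432.16 − £13,705.94 = £1,726.22.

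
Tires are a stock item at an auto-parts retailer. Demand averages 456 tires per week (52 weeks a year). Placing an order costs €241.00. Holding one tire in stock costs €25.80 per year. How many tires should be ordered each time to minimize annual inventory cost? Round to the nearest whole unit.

Q* ≈ 666 tires

Annual demand D = 456 × 52 = 23,712.
EOQ = √(2DS / H) = √(2 × 23,712 × 241 / 25.8).
= √(11,429,184 / 25.8) = √442,991.6279 ≈ 665.576.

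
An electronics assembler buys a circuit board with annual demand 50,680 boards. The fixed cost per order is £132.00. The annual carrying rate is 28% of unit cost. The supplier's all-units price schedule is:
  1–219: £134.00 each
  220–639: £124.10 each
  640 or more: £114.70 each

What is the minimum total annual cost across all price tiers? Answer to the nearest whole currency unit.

Holding cost per unit per year at price C is H = 0.28·C.
For each price level, check whether its EOQ is feasible; otherwise the best quantity at that price is the breakpoint.
Tier 1 (£134.00): EOQ = 597.2 exceeds tier's upper bound 219, so this tier is dominated.
EOQ at £124.10 = 620.5 (feasible in tier 2): TC = 50,680×£124.10 + (50,680/620.5)×132 + (620.5/2)×0.28×£124.10 = £6,310,949.81.
EOQ at £114.70 = 645.4 (feasible in tier 3): TC = 50,680×£114.70 + (50,680/645.4)×132 + (645.4/2)×0.28×£114.70 = £5,833,725.13.
Lowest total cost among the candidates is at Q = 645.4.

TC* ≈ £5,833,725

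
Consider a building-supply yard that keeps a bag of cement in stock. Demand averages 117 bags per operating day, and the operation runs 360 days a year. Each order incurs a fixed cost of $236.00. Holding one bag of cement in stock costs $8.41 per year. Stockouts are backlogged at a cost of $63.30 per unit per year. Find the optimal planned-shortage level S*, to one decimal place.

Annual demand D = 117 × 360 = 42,120.
With planned backorders, Q* = √(2DS/H) · √((H+B)/B).
√(2DS/H) = √(2 × 42,120 × 236 / 8.41) = 1537.507.
√((H+B)/B) = √((8.41+63.3)/63.3) = 1.0644.
Q* ≈ 1636.459.
S* = Q* · H/(H+B) = 1636.459 × 8.41/71.71 ≈ 191.921.

S* ≈ 191.9 bags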